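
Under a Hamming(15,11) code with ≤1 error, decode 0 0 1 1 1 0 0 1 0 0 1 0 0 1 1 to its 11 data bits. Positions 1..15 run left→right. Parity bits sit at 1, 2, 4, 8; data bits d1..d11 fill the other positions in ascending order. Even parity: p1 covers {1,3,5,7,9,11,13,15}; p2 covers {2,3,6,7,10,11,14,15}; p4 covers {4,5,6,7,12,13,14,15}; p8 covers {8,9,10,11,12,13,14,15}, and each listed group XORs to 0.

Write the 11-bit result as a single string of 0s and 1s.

11000010011

s1 (pos 1,3,5,7,9,11,13,15): 0⊕1⊕1⊕0⊕0⊕1⊕0⊕1 = 0
s2 (pos 2,3,6,7,10,11,14,15): 0⊕1⊕0⊕0⊕0⊕1⊕1⊕1 = 0
s4 (pos 4,5,6,7,12,13,14,15): 1⊕1⊕0⊕0⊕0⊕0⊕1⊕1 = 0
s8 (pos 8,9,10,11,12,13,14,15): 1⊕0⊕0⊕1⊕0⊕0⊕1⊕1 = 0
Syndrome s8…s1 = 0000 → no error.
Read data bits from positions 3,5,6,7,9,10,11,12,13,14,15: 11000010011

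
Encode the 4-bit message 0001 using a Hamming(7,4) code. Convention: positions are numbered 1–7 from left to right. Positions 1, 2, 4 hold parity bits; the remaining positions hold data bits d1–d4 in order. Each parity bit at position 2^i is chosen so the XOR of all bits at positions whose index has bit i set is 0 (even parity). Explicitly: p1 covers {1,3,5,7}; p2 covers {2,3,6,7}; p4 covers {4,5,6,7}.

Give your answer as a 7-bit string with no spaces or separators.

Place data at non-parity positions: p1 p2 0 p4 0 0 1
p1 (pos 1,3,5,7): XOR of data positions = 0⊕0⊕1 = 1
p2 (pos 2,3,6,7): XOR of data positions = 0⊕0⊕1 = 1
p4 (pos 4,5,6,7): XOR of data positions = 0⊕0⊕1 = 1
Codeword: 1101001

1101001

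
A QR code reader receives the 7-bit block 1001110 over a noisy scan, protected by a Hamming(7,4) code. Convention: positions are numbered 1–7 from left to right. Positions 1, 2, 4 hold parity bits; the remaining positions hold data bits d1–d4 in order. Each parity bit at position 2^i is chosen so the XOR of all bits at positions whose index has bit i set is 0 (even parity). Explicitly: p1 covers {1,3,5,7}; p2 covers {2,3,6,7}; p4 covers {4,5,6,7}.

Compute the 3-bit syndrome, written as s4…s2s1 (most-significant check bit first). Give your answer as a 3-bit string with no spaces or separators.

110

s1 (pos 1,3,5,7): 1⊕0⊕1⊕0 = 0
s2 (pos 2,3,6,7): 0⊕0⊕1⊕0 = 1
s4 (pos 4,5,6,7): 1⊕1⊕1⊕0 = 1
Syndrome s4…s1 = 110 → error at position 6.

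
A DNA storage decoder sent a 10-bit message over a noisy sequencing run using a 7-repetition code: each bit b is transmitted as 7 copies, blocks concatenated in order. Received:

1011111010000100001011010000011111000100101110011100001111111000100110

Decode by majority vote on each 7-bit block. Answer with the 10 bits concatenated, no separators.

1000101010

Block 1 (1011111): 6 ones → 1
Block 2 (0100001): 2 ones → 0
Block 3 (0000101): 2 ones → 0
Block 4 (1010000): 2 ones → 0
Block 5 (0111110): 5 ones → 1
Block 6 (0010010): 2 ones → 0
Block 7 (1110011): 5 ones → 1
Block 8 (1000011): 3 ones → 0
Block 9 (1111100): 5 ones → 1
Block 10 (0100110): 3 ones → 0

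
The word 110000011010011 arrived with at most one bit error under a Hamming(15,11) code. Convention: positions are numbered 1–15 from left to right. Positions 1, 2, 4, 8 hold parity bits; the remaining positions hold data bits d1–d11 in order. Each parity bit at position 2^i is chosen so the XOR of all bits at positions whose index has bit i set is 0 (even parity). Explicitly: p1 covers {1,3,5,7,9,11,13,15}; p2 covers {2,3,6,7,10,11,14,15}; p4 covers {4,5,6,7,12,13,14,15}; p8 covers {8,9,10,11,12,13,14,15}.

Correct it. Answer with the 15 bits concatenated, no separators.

s1 (pos 1,3,5,7,9,11,13,15): 1⊕0⊕0⊕0⊕1⊕1⊕0⊕1 = 0
s2 (pos 2,3,6,7,10,11,14,15): 1⊕0⊕0⊕0⊕0⊕1⊕1⊕1 = 0
s4 (pos 4,5,6,7,12,13,14,15): 0⊕0⊕0⊕0⊕0⊕0⊕1⊕1 = 0
s8 (pos 8,9,10,11,12,13,14,15): 1⊕1⊕0⊕1⊕0⊕0⊕1⊕1 = 1
Syndrome s8…s1 = 1000 → error at position 8.
Flip position 8: 110000011010011 → 110000001010011

110000001010011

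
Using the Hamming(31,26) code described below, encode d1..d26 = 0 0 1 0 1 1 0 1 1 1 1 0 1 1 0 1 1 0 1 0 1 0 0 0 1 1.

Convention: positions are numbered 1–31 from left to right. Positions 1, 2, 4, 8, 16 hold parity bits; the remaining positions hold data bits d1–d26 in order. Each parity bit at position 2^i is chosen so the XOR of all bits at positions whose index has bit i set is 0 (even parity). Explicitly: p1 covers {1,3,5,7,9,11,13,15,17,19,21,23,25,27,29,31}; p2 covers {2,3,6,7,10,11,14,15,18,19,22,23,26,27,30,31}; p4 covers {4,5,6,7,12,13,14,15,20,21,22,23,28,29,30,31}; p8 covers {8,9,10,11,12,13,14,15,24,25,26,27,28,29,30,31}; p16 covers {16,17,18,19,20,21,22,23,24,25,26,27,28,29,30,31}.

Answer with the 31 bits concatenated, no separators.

Place data at non-parity positions: p1 p2 0 p4 0 1 0 p8 1 1 0 1 1 1 1 p16 0 1 1 0 1 1 0 1 0 1 0 0 0 1 1
p1 (pos 1,3,5,7,9,11,13,15,17,19,21,23,25,27,29,31): XOR of data positions = 0⊕0⊕0⊕1⊕0⊕1⊕1⊕0⊕1⊕1⊕0⊕0⊕0⊕0⊕1 = 0
p2 (pos 2,3,6,7,10,11,14,15,18,19,22,23,26,27,30,31): XOR of data positions = 0⊕1⊕0⊕1⊕0⊕1⊕1⊕1⊕1⊕1⊕0⊕1⊕0⊕1⊕1 = 0
p4 (pos 4,5,6,7,12,13,14,15,20,21,22,23,28,29,30,31): XOR of data positions = 0⊕1⊕0⊕1⊕1⊕1⊕1⊕0⊕1⊕1⊕0⊕0⊕0⊕1⊕1 = 1
p8 (pos 8,9,10,11,12,13,14,15,24,25,26,27,28,29,30,31): XOR of data positions = 1⊕1⊕0⊕1⊕1⊕1⊕1⊕1⊕0⊕1⊕0⊕0⊕0⊕1⊕1 = 0
p16 (pos 16,17,18,19,20,21,22,23,24,25,26,27,28,29,30,31): XOR of data positions = 0⊕1⊕1⊕0⊕1⊕1⊕0⊕1⊕0⊕1⊕0⊕0⊕0⊕1⊕1 = 0
Codeword: 0001010011011110011011010100011

0001010011011110011011010100011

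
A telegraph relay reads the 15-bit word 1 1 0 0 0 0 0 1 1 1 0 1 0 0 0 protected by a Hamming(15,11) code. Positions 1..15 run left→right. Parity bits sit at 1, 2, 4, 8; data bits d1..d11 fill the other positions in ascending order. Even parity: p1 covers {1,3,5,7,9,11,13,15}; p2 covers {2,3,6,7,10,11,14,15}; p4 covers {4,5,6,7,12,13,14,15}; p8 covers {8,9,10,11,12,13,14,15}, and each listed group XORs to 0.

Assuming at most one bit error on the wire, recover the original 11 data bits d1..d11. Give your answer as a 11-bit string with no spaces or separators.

00001101000

s1 (pos 1,3,5,7,9,11,13,15): 1⊕0⊕0⊕0⊕1⊕0⊕0⊕0 = 0
s2 (pos 2,3,6,7,10,11,14,15): 1⊕0⊕0⊕0⊕1⊕0⊕0⊕0 = 0
s4 (pos 4,5,6,7,12,13,14,15): 0⊕0⊕0⊕0⊕1⊕0⊕0⊕0 = 1
s8 (pos 8,9,10,11,12,13,14,15): 1⊕1⊕1⊕0⊕1⊕0⊕0⊕0 = 0
Syndrome s8…s1 = 0100 → error at position 4.
Flip position 4: 110000011101000 → 110100011101000
Read data bits from positions 3,5,6,7,9,10,11,12,13,14,15: 00001101000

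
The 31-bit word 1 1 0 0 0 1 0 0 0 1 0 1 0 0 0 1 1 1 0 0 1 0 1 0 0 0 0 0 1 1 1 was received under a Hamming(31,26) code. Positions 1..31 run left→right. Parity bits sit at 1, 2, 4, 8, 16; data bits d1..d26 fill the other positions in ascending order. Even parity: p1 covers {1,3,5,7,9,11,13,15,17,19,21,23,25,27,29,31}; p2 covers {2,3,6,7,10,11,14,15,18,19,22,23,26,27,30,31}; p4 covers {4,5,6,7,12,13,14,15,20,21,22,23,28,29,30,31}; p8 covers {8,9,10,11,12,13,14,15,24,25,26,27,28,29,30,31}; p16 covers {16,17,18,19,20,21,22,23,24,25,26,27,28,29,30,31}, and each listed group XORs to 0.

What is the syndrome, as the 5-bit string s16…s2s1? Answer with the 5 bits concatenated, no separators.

s1 (pos 1,3,5,7,9,11,13,15,17,19,21,23,25,27,29,31): 1⊕0⊕0⊕0⊕0⊕0⊕0⊕0⊕1⊕0⊕1⊕1⊕0⊕0⊕1⊕1 = 0
s2 (pos 2,3,6,7,10,11,14,15,18,19,22,23,26,27,30,31): 1⊕0⊕1⊕0⊕1⊕0⊕0⊕0⊕1⊕0⊕0⊕1⊕0⊕0⊕1⊕1 = 1
s4 (pos 4,5,6,7,12,13,14,15,20,21,22,23,28,29,30,31): 0⊕0⊕1⊕0⊕1⊕0⊕0⊕0⊕0⊕1⊕0⊕1⊕0⊕1⊕1⊕1 = 1
s8 (pos 8,9,10,11,12,13,14,15,24,25,26,27,28,29,30,31): 0⊕0⊕1⊕0⊕1⊕0⊕0⊕0⊕0⊕0⊕0⊕0⊕0⊕1⊕1⊕1 = 1
s16 (pos 16,17,18,19,20,21,22,23,24,25,26,27,28,29,30,31): 1⊕1⊕1⊕0⊕0⊕1⊕0⊕1⊕0⊕0⊕0⊕0⊕0⊕1⊕1⊕1 = 0
Syndrome s16…s1 = 01110 → error at position 14.

01110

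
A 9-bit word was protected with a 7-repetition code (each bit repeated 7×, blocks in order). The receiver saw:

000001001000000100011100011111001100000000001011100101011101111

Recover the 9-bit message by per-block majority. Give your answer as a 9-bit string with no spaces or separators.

Block 1 (0000010): 1 one → 0
Block 2 (0100000): 1 one → 0
Block 3 (0100011): 3 ones → 0
Block 4 (1000111): 4 ones → 1
Block 5 (1100110): 4 ones → 1
Block 6 (0000000): 0 ones → 0
Block 7 (0010111): 4 ones → 1
Block 8 (0010101): 3 ones → 0
Block 9 (1101111): 6 ones → 1

000110101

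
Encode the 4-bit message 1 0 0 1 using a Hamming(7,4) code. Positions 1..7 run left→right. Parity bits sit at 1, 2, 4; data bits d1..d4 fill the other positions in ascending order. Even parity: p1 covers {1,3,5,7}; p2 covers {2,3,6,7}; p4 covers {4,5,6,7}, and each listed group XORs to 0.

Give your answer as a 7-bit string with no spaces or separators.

0011001

Place data at non-parity positions: p1 p2 1 p4 0 0 1
p1 (pos 1,3,5,7): XOR of data positions = 1⊕0⊕1 = 0
p2 (pos 2,3,6,7): XOR of data positions = 1⊕0⊕1 = 0
p4 (pos 4,5,6,7): XOR of data positions = 0⊕0⊕1 = 1
Codeword: 0011001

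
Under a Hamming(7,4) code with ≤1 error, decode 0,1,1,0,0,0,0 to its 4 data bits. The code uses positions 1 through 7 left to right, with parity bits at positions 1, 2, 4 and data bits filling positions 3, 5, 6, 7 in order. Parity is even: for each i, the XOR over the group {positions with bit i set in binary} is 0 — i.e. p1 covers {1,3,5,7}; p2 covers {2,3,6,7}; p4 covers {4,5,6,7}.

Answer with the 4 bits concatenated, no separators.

s1 (pos 1,3,5,7): 0⊕1⊕0⊕0 = 1
s2 (pos 2,3,6,7): 1⊕1⊕0⊕0 = 0
s4 (pos 4,5,6,7): 0⊕0⊕0⊕0 = 0
Syndrome s4…s1 = 001 → error at position 1.
Flip position 1: 0110000 → 1110000
Read data bits from positions 3,5,6,7: 1000

1000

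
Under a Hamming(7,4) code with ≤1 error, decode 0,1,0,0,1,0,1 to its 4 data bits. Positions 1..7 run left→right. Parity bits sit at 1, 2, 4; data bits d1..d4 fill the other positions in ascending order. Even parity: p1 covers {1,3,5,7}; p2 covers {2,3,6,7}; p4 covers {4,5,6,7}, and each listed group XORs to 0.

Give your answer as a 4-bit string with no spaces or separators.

0101

s1 (pos 1,3,5,7): 0⊕0⊕1⊕1 = 0
s2 (pos 2,3,6,7): 1⊕0⊕0⊕1 = 0
s4 (pos 4,5,6,7): 0⊕1⊕0⊕1 = 0
Syndrome s4…s1 = 000 → no error.
Read data bits from positions 3,5,6,7: 0101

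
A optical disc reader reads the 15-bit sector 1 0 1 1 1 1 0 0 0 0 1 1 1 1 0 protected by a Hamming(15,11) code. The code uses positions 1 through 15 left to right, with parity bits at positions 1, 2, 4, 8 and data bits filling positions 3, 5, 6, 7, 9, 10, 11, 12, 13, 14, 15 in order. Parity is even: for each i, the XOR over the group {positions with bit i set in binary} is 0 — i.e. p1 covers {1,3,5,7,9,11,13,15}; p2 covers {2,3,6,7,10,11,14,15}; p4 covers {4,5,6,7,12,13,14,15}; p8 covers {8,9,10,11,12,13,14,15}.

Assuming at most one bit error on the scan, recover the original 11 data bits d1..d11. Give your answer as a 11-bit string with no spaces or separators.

11100011110

s1 (pos 1,3,5,7,9,11,13,15): 1⊕1⊕1⊕0⊕0⊕1⊕1⊕0 = 1
s2 (pos 2,3,6,7,10,11,14,15): 0⊕1⊕1⊕0⊕0⊕1⊕1⊕0 = 0
s4 (pos 4,5,6,7,12,13,14,15): 1⊕1⊕1⊕0⊕1⊕1⊕1⊕0 = 0
s8 (pos 8,9,10,11,12,13,14,15): 0⊕0⊕0⊕1⊕1⊕1⊕1⊕0 = 0
Syndrome s8…s1 = 0001 → error at position 1.
Flip position 1: 101111000011110 → 001111000011110
Read data bits from positions 3,5,6,7,9,10,11,12,13,14,15: 11100011110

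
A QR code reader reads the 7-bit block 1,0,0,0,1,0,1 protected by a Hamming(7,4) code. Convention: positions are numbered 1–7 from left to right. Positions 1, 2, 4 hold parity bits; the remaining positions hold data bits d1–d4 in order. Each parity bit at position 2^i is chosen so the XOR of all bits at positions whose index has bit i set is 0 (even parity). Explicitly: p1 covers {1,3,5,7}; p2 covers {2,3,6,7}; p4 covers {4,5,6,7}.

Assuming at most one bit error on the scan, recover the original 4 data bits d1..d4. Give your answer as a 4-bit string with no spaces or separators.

1101

s1 (pos 1,3,5,7): 1⊕0⊕1⊕1 = 1
s2 (pos 2,3,6,7): 0⊕0⊕0⊕1 = 1
s4 (pos 4,5,6,7): 0⊕1⊕0⊕1 = 0
Syndrome s4…s1 = 011 → error at position 3.
Flip position 3: 1000101 → 1010101
Read data bits from positions 3,5,6,7: 1101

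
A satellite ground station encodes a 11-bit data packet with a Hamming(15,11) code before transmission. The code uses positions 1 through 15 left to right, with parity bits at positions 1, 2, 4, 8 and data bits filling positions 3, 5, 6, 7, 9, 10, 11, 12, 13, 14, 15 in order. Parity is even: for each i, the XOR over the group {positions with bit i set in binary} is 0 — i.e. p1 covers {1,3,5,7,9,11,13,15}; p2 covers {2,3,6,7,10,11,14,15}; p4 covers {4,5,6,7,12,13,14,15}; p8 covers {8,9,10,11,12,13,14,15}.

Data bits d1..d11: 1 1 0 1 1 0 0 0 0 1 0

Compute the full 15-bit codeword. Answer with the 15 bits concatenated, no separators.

011110101000010

Place data at non-parity positions: p1 p2 1 p4 1 0 1 p8 1 0 0 0 0 1 0
p1 (pos 1,3,5,7,9,11,13,15): XOR of data positions = 1⊕1⊕1⊕1⊕0⊕0⊕0 = 0
p2 (pos 2,3,6,7,10,11,14,15): XOR of data positions = 1⊕0⊕1⊕0⊕0⊕1⊕0 = 1
p4 (pos 4,5,6,7,12,13,14,15): XOR of data positions = 1⊕0⊕1⊕0⊕0⊕1⊕0 = 1
p8 (pos 8,9,10,11,12,13,14,15): XOR of data positions = 1⊕0⊕0⊕0⊕0⊕1⊕0 = 0
Codeword: 011110101000010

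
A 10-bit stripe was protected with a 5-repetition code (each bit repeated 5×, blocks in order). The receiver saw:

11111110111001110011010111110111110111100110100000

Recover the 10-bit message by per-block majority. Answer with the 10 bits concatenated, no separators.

1111111110

Block 1 (11111): 5 ones → 1
Block 2 (11011): 4 ones → 1
Block 3 (10011): 3 ones → 1
Block 4 (10011): 3 ones → 1
Block 5 (01011): 3 ones → 1
Block 6 (11101): 4 ones → 1
Block 7 (11110): 4 ones → 1
Block 8 (11110): 4 ones → 1
Block 9 (01101): 3 ones → 1
Block 10 (00000): 0 ones → 0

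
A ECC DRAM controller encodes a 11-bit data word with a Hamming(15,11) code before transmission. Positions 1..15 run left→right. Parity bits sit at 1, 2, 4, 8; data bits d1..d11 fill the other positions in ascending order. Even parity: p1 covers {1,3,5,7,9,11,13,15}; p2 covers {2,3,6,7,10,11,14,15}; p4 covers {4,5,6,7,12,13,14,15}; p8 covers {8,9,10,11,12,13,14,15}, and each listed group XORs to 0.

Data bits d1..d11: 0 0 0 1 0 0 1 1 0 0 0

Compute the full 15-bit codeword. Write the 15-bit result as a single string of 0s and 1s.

Place data at non-parity positions: p1 p2 0 p4 0 0 1 p8 0 0 1 1 0 0 0
p1 (pos 1,3,5,7,9,11,13,15): XOR of data positions = 0⊕0⊕1⊕0⊕1⊕0⊕0 = 0
p2 (pos 2,3,6,7,10,11,14,15): XOR of data positions = 0⊕0⊕1⊕0⊕1⊕0⊕0 = 0
p4 (pos 4,5,6,7,12,13,14,15): XOR of data positions = 0⊕0⊕1⊕1⊕0⊕0⊕0 = 0
p8 (pos 8,9,10,11,12,13,14,15): XOR of data positions = 0⊕0⊕1⊕1⊕0⊕0⊕0 = 0
Codeword: 000000100011000

000000100011000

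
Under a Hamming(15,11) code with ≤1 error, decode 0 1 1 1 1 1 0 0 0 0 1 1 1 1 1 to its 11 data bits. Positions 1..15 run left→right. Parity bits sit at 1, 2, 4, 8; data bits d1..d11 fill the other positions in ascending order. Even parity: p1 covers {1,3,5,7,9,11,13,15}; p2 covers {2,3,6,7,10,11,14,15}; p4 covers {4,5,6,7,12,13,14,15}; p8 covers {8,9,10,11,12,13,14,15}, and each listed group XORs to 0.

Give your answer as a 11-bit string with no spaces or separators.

11100011011

s1 (pos 1,3,5,7,9,11,13,15): 0⊕1⊕1⊕0⊕0⊕1⊕1⊕1 = 1
s2 (pos 2,3,6,7,10,11,14,15): 1⊕1⊕1⊕0⊕0⊕1⊕1⊕1 = 0
s4 (pos 4,5,6,7,12,13,14,15): 1⊕1⊕1⊕0⊕1⊕1⊕1⊕1 = 1
s8 (pos 8,9,10,11,12,13,14,15): 0⊕0⊕0⊕1⊕1⊕1⊕1⊕1 = 1
Syndrome s8…s1 = 1101 → error at position 13.
Flip position 13: 011111000011111 → 011111000011011
Read data bits from positions 3,5,6,7,9,10,11,12,13,14,15: 11100011011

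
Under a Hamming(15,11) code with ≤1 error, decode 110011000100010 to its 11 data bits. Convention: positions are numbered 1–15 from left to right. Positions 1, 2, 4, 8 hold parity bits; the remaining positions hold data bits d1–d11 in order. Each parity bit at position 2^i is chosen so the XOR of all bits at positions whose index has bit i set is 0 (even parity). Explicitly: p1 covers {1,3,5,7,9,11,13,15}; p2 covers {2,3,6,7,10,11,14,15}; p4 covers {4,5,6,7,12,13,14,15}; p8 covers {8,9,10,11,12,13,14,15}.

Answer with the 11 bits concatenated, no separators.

01100100010

s1 (pos 1,3,5,7,9,11,13,15): 1⊕0⊕1⊕0⊕0⊕0⊕0⊕0 = 0
s2 (pos 2,3,6,7,10,11,14,15): 1⊕0⊕1⊕0⊕1⊕0⊕1⊕0 = 0
s4 (pos 4,5,6,7,12,13,14,15): 0⊕1⊕1⊕0⊕0⊕0⊕1⊕0 = 1
s8 (pos 8,9,10,11,12,13,14,15): 0⊕0⊕1⊕0⊕0⊕0⊕1⊕0 = 0
Syndrome s8…s1 = 0100 → error at position 4.
Flip position 4: 110011000100010 → 110111000100010
Read data bits from positions 3,5,6,7,9,10,11,12,13,14,15: 01100100010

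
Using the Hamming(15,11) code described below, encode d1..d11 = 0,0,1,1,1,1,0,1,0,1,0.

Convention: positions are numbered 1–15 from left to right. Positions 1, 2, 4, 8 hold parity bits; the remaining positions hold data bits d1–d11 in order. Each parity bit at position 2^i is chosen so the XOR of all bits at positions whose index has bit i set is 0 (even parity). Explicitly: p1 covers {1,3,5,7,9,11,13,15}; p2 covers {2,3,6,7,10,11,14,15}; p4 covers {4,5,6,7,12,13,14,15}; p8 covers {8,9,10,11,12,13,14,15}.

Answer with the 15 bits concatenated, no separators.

000001101101010

Place data at non-parity positions: p1 p2 0 p4 0 1 1 p8 1 1 0 1 0 1 0
p1 (pos 1,3,5,7,9,11,13,15): XOR of data positions = 0⊕0⊕1⊕1⊕0⊕0⊕0 = 0
p2 (pos 2,3,6,7,10,11,14,15): XOR of data positions = 0⊕1⊕1⊕1⊕0⊕1⊕0 = 0
p4 (pos 4,5,6,7,12,13,14,15): XOR of data positions = 0⊕1⊕1⊕1⊕0⊕1⊕0 = 0
p8 (pos 8,9,10,11,12,13,14,15): XOR of data positions = 1⊕1⊕0⊕1⊕0⊕1⊕0 = 0
Codeword: 000001101101010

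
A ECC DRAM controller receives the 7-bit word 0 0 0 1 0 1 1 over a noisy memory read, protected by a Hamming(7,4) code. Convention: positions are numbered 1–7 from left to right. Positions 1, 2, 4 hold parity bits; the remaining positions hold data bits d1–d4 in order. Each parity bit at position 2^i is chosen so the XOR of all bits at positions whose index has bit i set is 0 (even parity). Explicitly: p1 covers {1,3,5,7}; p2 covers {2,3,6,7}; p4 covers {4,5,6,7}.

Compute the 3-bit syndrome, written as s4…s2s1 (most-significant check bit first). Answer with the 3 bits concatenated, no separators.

s1 (pos 1,3,5,7): 0⊕0⊕0⊕1 = 1
s2 (pos 2,3,6,7): 0⊕0⊕1⊕1 = 0
s4 (pos 4,5,6,7): 1⊕0⊕1⊕1 = 1
Syndrome s4…s1 = 101 → error at position 5.

101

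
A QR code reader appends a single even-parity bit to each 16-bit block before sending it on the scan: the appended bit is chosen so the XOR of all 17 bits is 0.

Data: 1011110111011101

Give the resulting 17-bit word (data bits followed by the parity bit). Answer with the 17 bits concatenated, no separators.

XOR of the 16 data bits: 1⊕0⊕1⊕1⊕1⊕1⊕0⊕1⊕1⊕1⊕0⊕1⊕1⊕1⊕0⊕1 = 0
Parity bit = 0 (so all 17 bits XOR to 0).

10111101110111010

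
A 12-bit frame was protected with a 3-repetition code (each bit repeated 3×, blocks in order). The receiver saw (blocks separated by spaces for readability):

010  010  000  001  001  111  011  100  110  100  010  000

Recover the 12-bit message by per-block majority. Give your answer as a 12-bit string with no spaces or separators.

000001101000

Block 1 (010): 1 one → 0
Block 2 (010): 1 one → 0
Block 3 (000): 0 ones → 0
Block 4 (001): 1 one → 0
Block 5 (001): 1 one → 0
Block 6 (111): 3 ones → 1
Block 7 (011): 2 ones → 1
Block 8 (100): 1 one → 0
Block 9 (110): 2 ones → 1
Block 10 (100): 1 one → 0
Block 11 (010): 1 one → 0
Block 12 (000): 0 ones → 0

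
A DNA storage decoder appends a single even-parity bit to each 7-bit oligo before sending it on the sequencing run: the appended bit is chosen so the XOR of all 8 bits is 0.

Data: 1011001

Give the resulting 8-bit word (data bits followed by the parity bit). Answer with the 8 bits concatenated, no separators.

XOR of the 7 data bits: 1⊕0⊕1⊕1⊕0⊕0⊕1 = 0
Parity bit = 0 (so all 8 bits XOR to 0).

10110010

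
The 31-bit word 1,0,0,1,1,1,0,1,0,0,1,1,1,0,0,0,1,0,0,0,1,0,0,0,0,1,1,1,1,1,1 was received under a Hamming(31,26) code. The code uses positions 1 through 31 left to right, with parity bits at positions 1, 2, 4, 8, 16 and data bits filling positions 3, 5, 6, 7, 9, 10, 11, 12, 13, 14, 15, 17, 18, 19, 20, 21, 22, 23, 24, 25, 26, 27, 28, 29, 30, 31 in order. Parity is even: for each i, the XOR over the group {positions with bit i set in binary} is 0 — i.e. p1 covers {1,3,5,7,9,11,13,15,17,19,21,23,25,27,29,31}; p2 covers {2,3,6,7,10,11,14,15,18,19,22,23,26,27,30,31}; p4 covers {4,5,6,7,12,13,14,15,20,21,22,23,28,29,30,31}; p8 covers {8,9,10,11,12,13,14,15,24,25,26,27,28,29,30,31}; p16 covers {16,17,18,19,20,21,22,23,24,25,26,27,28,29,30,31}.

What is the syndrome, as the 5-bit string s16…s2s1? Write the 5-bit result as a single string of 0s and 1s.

00001

s1 (pos 1,3,5,7,9,11,13,15,17,19,21,23,25,27,29,31): 1⊕0⊕1⊕0⊕0⊕1⊕1⊕0⊕1⊕0⊕1⊕0⊕0⊕1⊕1⊕1 = 1
s2 (pos 2,3,6,7,10,11,14,15,18,19,22,23,26,27,30,31): 0⊕0⊕1⊕0⊕0⊕1⊕0⊕0⊕0⊕0⊕0⊕0⊕1⊕1⊕1⊕1 = 0
s4 (pos 4,5,6,7,12,13,14,15,20,21,22,23,28,29,30,31): 1⊕1⊕1⊕0⊕1⊕1⊕0⊕0⊕0⊕1⊕0⊕0⊕1⊕1⊕1⊕1 = 0
s8 (pos 8,9,10,11,12,13,14,15,24,25,26,27,28,29,30,31): 1⊕0⊕0⊕1⊕1⊕1⊕0⊕0⊕0⊕0⊕1⊕1⊕1⊕1⊕1⊕1 = 0
s16 (pos 16,17,18,19,20,21,22,23,24,25,26,27,28,29,30,31): 0⊕1⊕0⊕0⊕0⊕1⊕0⊕0⊕0⊕0⊕1⊕1⊕1⊕1⊕1⊕1 = 0
Syndrome s16…s1 = 00001 → error at position 1.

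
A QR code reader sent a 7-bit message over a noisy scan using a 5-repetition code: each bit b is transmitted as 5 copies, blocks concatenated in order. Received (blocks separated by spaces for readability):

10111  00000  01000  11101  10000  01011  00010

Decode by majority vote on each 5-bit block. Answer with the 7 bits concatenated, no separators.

1001010

Block 1 (10111): 4 ones → 1
Block 2 (00000): 0 ones → 0
Block 3 (01000): 1 one → 0
Block 4 (11101): 4 ones → 1
Block 5 (10000): 1 one → 0
Block 6 (01011): 3 ones → 1
Block 7 (00010): 1 one → 0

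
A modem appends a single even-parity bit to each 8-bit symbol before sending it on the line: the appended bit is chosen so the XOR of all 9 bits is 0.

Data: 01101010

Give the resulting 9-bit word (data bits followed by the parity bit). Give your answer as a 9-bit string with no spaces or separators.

XOR of the 8 data bits: 0⊕1⊕1⊕0⊕1⊕0⊕1⊕0 = 0
Parity bit = 0 (so all 9 bits XOR to 0).

011010100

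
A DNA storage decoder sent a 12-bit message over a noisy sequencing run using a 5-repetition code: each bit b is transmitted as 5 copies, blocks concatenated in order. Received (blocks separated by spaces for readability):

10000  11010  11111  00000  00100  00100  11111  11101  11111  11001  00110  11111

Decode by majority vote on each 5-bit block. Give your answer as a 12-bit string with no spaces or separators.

Block 1 (10000): 1 one → 0
Block 2 (11010): 3 ones → 1
Block 3 (11111): 5 ones → 1
Block 4 (00000): 0 ones → 0
Block 5 (00100): 1 one → 0
Block 6 (00100): 1 one → 0
Block 7 (11111): 5 ones → 1
Block 8 (11101): 4 ones → 1
Block 9 (11111): 5 ones → 1
Block 10 (11001): 3 ones → 1
Block 11 (00110): 2 ones → 0
Block 12 (11111): 5 ones → 1

011000111101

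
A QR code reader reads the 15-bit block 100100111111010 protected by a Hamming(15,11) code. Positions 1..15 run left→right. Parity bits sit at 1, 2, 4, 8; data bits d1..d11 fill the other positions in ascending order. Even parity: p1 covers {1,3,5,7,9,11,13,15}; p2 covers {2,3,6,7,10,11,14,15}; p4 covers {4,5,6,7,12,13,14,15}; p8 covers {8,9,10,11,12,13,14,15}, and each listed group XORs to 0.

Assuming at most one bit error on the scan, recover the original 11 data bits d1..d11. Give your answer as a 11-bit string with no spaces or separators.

00011111010

s1 (pos 1,3,5,7,9,11,13,15): 1⊕0⊕0⊕1⊕1⊕1⊕0⊕0 = 0
s2 (pos 2,3,6,7,10,11,14,15): 0⊕0⊕0⊕1⊕1⊕1⊕1⊕0 = 0
s4 (pos 4,5,6,7,12,13,14,15): 1⊕0⊕0⊕1⊕1⊕0⊕1⊕0 = 0
s8 (pos 8,9,10,11,12,13,14,15): 1⊕1⊕1⊕1⊕1⊕0⊕1⊕0 = 0
Syndrome s8…s1 = 0000 → no error.
Read data bits from positions 3,5,6,7,9,10,11,12,13,14,15: 00011111010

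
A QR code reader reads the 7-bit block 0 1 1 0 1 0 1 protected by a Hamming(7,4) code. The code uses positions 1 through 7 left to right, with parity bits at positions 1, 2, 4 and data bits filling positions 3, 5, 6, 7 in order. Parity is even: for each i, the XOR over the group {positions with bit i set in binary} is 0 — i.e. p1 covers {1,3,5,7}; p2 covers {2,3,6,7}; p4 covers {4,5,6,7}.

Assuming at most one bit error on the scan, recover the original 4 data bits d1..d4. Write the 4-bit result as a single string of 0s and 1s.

0101

s1 (pos 1,3,5,7): 0⊕1⊕1⊕1 = 1
s2 (pos 2,3,6,7): 1⊕1⊕0⊕1 = 1
s4 (pos 4,5,6,7): 0⊕1⊕0⊕1 = 0
Syndrome s4…s1 = 011 → error at position 3.
Flip position 3: 0110101 → 0100101
Read data bits from positions 3,5,6,7: 0101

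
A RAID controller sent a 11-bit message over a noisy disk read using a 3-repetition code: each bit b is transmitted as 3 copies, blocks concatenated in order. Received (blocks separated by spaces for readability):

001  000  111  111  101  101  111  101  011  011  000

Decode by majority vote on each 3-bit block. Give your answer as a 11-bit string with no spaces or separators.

Block 1 (001): 1 one → 0
Block 2 (000): 0 ones → 0
Block 3 (111): 3 ones → 1
Block 4 (111): 3 ones → 1
Block 5 (101): 2 ones → 1
Block 6 (101): 2 ones → 1
Block 7 (111): 3 ones → 1
Block 8 (101): 2 ones → 1
Block 9 (011): 2 ones → 1
Block 10 (011): 2 ones → 1
Block 11 (000): 0 ones → 0

00111111110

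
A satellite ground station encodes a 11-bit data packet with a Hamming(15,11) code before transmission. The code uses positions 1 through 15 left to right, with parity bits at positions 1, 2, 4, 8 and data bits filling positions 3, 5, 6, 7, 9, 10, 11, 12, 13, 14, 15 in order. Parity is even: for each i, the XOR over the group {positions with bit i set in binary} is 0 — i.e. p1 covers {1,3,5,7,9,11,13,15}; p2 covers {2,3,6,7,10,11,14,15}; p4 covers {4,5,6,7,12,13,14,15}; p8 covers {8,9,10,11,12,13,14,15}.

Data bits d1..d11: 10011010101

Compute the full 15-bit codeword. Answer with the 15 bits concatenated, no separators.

Place data at non-parity positions: p1 p2 1 p4 0 0 1 p8 1 0 1 0 1 0 1
p1 (pos 1,3,5,7,9,11,13,15): XOR of data positions = 1⊕0⊕1⊕1⊕1⊕1⊕1 = 0
p2 (pos 2,3,6,7,10,11,14,15): XOR of data positions = 1⊕0⊕1⊕0⊕1⊕0⊕1 = 0
p4 (pos 4,5,6,7,12,13,14,15): XOR of data positions = 0⊕0⊕1⊕0⊕1⊕0⊕1 = 1
p8 (pos 8,9,10,11,12,13,14,15): XOR of data positions = 1⊕0⊕1⊕0⊕1⊕0⊕1 = 0
Codeword: 001100101010101

001100101010101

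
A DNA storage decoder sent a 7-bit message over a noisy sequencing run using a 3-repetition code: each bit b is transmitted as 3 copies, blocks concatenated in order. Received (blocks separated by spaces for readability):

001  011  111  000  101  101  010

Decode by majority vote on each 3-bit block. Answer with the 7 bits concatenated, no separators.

0110110

Block 1 (001): 1 one → 0
Block 2 (011): 2 ones → 1
Block 3 (111): 3 ones → 1
Block 4 (000): 0 ones → 0
Block 5 (101): 2 ones → 1
Block 6 (101): 2 ones → 1
Block 7 (010): 1 one → 0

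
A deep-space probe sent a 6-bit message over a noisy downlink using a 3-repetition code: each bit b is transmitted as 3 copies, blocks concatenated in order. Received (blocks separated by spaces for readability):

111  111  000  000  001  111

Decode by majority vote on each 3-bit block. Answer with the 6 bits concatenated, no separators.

110001

Block 1 (111): 3 ones → 1
Block 2 (111): 3 ones → 1
Block 3 (000): 0 ones → 0
Block 4 (000): 0 ones → 0
Block 5 (001): 1 one → 0
Block 6 (111): 3 ones → 1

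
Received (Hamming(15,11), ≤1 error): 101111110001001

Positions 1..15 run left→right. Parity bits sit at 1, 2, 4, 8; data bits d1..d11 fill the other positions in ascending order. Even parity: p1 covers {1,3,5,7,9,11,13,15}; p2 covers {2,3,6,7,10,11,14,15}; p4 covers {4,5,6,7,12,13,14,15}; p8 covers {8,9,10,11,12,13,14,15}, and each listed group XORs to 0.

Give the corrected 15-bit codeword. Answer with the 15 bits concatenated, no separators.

101111111001001

s1 (pos 1,3,5,7,9,11,13,15): 1⊕1⊕1⊕1⊕0⊕0⊕0⊕1 = 1
s2 (pos 2,3,6,7,10,11,14,15): 0⊕1⊕1⊕1⊕0⊕0⊕0⊕1 = 0
s4 (pos 4,5,6,7,12,13,14,15): 1⊕1⊕1⊕1⊕1⊕0⊕0⊕1 = 0
s8 (pos 8,9,10,11,12,13,14,15): 1⊕0⊕0⊕0⊕1⊕0⊕0⊕1 = 1
Syndrome s8…s1 = 1001 → error at position 9.
Flip position 9: 101111110001001 → 101111111001001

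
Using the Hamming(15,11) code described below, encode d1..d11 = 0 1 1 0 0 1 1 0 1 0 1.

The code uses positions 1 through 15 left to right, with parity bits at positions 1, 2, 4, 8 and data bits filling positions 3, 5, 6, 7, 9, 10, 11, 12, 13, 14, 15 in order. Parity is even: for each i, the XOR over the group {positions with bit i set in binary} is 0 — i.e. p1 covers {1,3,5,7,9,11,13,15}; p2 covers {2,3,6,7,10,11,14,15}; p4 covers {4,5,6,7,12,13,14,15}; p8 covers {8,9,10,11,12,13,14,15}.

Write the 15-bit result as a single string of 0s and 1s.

Place data at non-parity positions: p1 p2 0 p4 1 1 0 p8 0 1 1 0 1 0 1
p1 (pos 1,3,5,7,9,11,13,15): XOR of data positions = 0⊕1⊕0⊕0⊕1⊕1⊕1 = 0
p2 (pos 2,3,6,7,10,11,14,15): XOR of data positions = 0⊕1⊕0⊕1⊕1⊕0⊕1 = 0
p4 (pos 4,5,6,7,12,13,14,15): XOR of data positions = 1⊕1⊕0⊕0⊕1⊕0⊕1 = 0
p8 (pos 8,9,10,11,12,13,14,15): XOR of data positions = 0⊕1⊕1⊕0⊕1⊕0⊕1 = 0
Codeword: 000011000110101

000011000110101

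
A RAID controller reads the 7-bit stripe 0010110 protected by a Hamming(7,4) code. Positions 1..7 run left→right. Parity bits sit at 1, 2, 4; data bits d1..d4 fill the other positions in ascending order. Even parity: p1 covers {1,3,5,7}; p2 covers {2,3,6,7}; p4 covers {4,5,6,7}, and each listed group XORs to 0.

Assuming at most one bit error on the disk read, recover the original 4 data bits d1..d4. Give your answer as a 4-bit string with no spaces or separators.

s1 (pos 1,3,5,7): 0⊕1⊕1⊕0 = 0
s2 (pos 2,3,6,7): 0⊕1⊕1⊕0 = 0
s4 (pos 4,5,6,7): 0⊕1⊕1⊕0 = 0
Syndrome s4…s1 = 000 → no error.
Read data bits from positions 3,5,6,7: 1110

1110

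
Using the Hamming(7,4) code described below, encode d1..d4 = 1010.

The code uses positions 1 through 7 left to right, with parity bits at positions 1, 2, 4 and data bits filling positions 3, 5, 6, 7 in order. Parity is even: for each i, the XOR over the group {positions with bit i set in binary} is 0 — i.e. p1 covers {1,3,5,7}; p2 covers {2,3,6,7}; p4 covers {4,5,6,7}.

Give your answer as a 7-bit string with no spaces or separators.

1011010

Place data at non-parity positions: p1 p2 1 p4 0 1 0
p1 (pos 1,3,5,7): XOR of data positions = 1⊕0⊕0 = 1
p2 (pos 2,3,6,7): XOR of data positions = 1⊕1⊕0 = 0
p4 (pos 4,5,6,7): XOR of data positions = 0⊕1⊕0 = 1
Codeword: 1011010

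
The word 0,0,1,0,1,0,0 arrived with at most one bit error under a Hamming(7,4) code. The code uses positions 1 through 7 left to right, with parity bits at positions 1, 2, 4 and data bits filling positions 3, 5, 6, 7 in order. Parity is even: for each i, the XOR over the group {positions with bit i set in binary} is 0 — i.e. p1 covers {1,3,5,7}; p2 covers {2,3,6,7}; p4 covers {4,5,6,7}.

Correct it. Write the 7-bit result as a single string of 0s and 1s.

s1 (pos 1,3,5,7): 0⊕1⊕1⊕0 = 0
s2 (pos 2,3,6,7): 0⊕1⊕0⊕0 = 1
s4 (pos 4,5,6,7): 0⊕1⊕0⊕0 = 1
Syndrome s4…s1 = 110 → error at position 6.
Flip position 6: 0010100 → 0010110

0010110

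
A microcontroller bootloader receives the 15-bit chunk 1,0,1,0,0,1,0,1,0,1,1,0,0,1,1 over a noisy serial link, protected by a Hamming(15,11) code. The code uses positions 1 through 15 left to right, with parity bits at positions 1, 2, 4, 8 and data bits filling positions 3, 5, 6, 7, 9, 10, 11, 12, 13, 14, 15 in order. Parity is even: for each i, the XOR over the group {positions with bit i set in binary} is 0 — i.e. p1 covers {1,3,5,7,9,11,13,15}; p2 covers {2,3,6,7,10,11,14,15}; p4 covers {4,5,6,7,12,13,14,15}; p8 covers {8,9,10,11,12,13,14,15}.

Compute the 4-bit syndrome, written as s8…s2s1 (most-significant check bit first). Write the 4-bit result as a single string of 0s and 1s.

1100

s1 (pos 1,3,5,7,9,11,13,15): 1⊕1⊕0⊕0⊕0⊕1⊕0⊕1 = 0
s2 (pos 2,3,6,7,10,11,14,15): 0⊕1⊕1⊕0⊕1⊕1⊕1⊕1 = 0
s4 (pos 4,5,6,7,12,13,14,15): 0⊕0⊕1⊕0⊕0⊕0⊕1⊕1 = 1
s8 (pos 8,9,10,11,12,13,14,15): 1⊕0⊕1⊕1⊕0⊕0⊕1⊕1 = 1
Syndrome s8…s1 = 1100 → error at position 12.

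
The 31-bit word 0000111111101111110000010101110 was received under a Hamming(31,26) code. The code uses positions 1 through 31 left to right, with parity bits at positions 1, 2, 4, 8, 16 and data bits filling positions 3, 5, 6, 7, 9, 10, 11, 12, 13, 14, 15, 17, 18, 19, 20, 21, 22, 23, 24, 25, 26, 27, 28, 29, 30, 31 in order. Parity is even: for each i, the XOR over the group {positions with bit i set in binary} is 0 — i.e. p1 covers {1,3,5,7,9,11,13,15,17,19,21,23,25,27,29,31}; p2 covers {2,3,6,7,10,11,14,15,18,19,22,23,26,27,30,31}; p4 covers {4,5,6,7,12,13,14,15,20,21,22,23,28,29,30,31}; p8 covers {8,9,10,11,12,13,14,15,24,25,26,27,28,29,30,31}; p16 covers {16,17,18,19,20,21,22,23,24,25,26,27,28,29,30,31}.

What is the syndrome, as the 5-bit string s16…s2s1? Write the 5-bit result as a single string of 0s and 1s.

s1 (pos 1,3,5,7,9,11,13,15,17,19,21,23,25,27,29,31): 0⊕0⊕1⊕1⊕1⊕1⊕1⊕1⊕1⊕0⊕0⊕0⊕0⊕0⊕1⊕0 = 0
s2 (pos 2,3,6,7,10,11,14,15,18,19,22,23,26,27,30,31): 0⊕0⊕1⊕1⊕1⊕1⊕1⊕1⊕1⊕0⊕0⊕0⊕1⊕0⊕1⊕0 = 1
s4 (pos 4,5,6,7,12,13,14,15,20,21,22,23,28,29,30,31): 0⊕1⊕1⊕1⊕0⊕1⊕1⊕1⊕0⊕0⊕0⊕0⊕1⊕1⊕1⊕0 = 1
s8 (pos 8,9,10,11,12,13,14,15,24,25,26,27,28,29,30,31): 1⊕1⊕1⊕1⊕0⊕1⊕1⊕1⊕1⊕0⊕1⊕0⊕1⊕1⊕1⊕0 = 0
s16 (pos 16,17,18,19,20,21,22,23,24,25,26,27,28,29,30,31): 1⊕1⊕1⊕0⊕0⊕0⊕0⊕0⊕1⊕0⊕1⊕0⊕1⊕1⊕1⊕0 = 0
Syndrome s16…s1 = 00110 → error at position 6.

00110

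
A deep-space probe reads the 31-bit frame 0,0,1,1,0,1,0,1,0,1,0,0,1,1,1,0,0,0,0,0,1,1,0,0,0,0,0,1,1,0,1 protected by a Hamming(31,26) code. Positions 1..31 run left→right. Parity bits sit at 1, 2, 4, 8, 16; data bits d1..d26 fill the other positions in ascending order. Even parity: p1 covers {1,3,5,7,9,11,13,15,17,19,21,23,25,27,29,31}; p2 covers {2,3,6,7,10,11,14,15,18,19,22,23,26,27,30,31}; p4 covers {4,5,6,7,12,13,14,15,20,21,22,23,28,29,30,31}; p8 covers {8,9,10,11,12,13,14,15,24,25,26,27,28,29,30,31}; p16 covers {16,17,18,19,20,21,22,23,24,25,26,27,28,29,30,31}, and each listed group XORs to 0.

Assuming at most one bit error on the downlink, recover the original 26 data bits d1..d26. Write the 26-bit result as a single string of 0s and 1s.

10100100111010011000001101

s1 (pos 1,3,5,7,9,11,13,15,17,19,21,23,25,27,29,31): 0⊕1⊕0⊕0⊕0⊕0⊕1⊕1⊕0⊕0⊕1⊕0⊕0⊕0⊕1⊕1 = 0
s2 (pos 2,3,6,7,10,11,14,15,18,19,22,23,26,27,30,31): 0⊕1⊕1⊕0⊕1⊕0⊕1⊕1⊕0⊕0⊕1⊕0⊕0⊕0⊕0⊕1 = 1
s4 (pos 4,5,6,7,12,13,14,15,20,21,22,23,28,29,30,31): 1⊕0⊕1⊕0⊕0⊕1⊕1⊕1⊕0⊕1⊕1⊕0⊕1⊕1⊕0⊕1 = 0
s8 (pos 8,9,10,11,12,13,14,15,24,25,26,27,28,29,30,31): 1⊕0⊕1⊕0⊕0⊕1⊕1⊕1⊕0⊕0⊕0⊕0⊕1⊕1⊕0⊕1 = 0
s16 (pos 16,17,18,19,20,21,22,23,24,25,26,27,28,29,30,31): 0⊕0⊕0⊕0⊕0⊕1⊕1⊕0⊕0⊕0⊕0⊕0⊕1⊕1⊕0⊕1 = 1
Syndrome s16…s1 = 10010 → error at position 18.
Flip position 18: 0011010101001110000011000001101 → 0011010101001110010011000001101
Read data bits from positions 3,5,6,7,9,10,11,12,13,14,15,17,18,19,20,21,22,23,24,25,26,27,28,29,30,31: 10100100111010011000001101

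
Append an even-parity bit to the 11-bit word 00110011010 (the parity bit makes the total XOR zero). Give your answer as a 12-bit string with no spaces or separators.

XOR of the 11 data bits: 0⊕0⊕1⊕1⊕0⊕0⊕1⊕1⊕0⊕1⊕0 = 1
Parity bit = 1 (so all 12 bits XOR to 0).

001100110101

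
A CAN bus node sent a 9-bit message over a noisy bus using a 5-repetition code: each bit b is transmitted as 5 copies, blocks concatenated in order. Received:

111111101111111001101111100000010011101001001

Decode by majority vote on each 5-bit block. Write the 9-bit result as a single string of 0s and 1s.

111010010

Block 1 (11111): 5 ones → 1
Block 2 (11011): 4 ones → 1
Block 3 (11111): 5 ones → 1
Block 4 (00110): 2 ones → 0
Block 5 (11111): 5 ones → 1
Block 6 (00000): 0 ones → 0
Block 7 (01001): 2 ones → 0
Block 8 (11010): 3 ones → 1
Block 9 (01001): 2 ones → 0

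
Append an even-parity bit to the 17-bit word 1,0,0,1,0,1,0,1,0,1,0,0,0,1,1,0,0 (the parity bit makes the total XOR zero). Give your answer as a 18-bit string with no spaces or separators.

100101010100011001

XOR of the 17 data bits: 1⊕0⊕0⊕1⊕0⊕1⊕0⊕1⊕0⊕1⊕0⊕0⊕0⊕1⊕1⊕0⊕0 = 1
Parity bit = 1 (so all 18 bits XOR to 0).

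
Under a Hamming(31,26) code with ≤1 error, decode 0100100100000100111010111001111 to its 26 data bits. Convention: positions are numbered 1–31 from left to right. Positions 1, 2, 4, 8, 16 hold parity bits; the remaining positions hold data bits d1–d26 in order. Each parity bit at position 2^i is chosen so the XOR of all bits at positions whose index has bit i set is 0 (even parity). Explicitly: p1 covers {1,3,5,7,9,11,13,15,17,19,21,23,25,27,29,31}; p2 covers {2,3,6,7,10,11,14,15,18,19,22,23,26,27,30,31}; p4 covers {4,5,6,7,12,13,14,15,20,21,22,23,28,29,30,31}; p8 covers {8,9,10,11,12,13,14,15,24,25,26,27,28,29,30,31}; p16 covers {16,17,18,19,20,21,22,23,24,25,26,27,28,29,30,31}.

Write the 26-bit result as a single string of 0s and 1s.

01000000010101010111001111

s1 (pos 1,3,5,7,9,11,13,15,17,19,21,23,25,27,29,31): 0⊕0⊕1⊕0⊕0⊕0⊕0⊕0⊕1⊕1⊕1⊕1⊕1⊕0⊕1⊕1 = 0
s2 (pos 2,3,6,7,10,11,14,15,18,19,22,23,26,27,30,31): 1⊕0⊕0⊕0⊕0⊕0⊕1⊕0⊕1⊕1⊕0⊕1⊕0⊕0⊕1⊕1 = 1
s4 (pos 4,5,6,7,12,13,14,15,20,21,22,23,28,29,30,31): 0⊕1⊕0⊕0⊕0⊕0⊕1⊕0⊕0⊕1⊕0⊕1⊕1⊕1⊕1⊕1 = 0
s8 (pos 8,9,10,11,12,13,14,15,24,25,26,27,28,29,30,31): 1⊕0⊕0⊕0⊕0⊕0⊕1⊕0⊕1⊕1⊕0⊕0⊕1⊕1⊕1⊕1 = 0
s16 (pos 16,17,18,19,20,21,22,23,24,25,26,27,28,29,30,31): 0⊕1⊕1⊕1⊕0⊕1⊕0⊕1⊕1⊕1⊕0⊕0⊕1⊕1⊕1⊕1 = 1
Syndrome s16…s1 = 10010 → error at position 18.
Flip position 18: 0100100100000100111010111001111 → 0100100100000100101010111001111
Read data bits from positions 3,5,6,7,9,10,11,12,13,14,15,17,18,19,20,21,22,23,24,25,26,27,28,29,30,31: 01000000010101010111001111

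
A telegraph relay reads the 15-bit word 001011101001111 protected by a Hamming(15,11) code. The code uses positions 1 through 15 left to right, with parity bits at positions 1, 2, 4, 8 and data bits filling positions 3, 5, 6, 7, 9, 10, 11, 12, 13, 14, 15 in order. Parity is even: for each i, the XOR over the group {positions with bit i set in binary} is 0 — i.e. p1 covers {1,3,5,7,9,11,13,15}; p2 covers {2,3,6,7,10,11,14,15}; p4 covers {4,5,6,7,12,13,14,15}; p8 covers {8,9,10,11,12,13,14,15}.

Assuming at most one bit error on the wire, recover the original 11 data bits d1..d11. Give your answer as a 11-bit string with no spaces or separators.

s1 (pos 1,3,5,7,9,11,13,15): 0⊕1⊕1⊕1⊕1⊕0⊕1⊕1 = 0
s2 (pos 2,3,6,7,10,11,14,15): 0⊕1⊕1⊕1⊕0⊕0⊕1⊕1 = 1
s4 (pos 4,5,6,7,12,13,14,15): 0⊕1⊕1⊕1⊕1⊕1⊕1⊕1 = 1
s8 (pos 8,9,10,11,12,13,14,15): 0⊕1⊕0⊕0⊕1⊕1⊕1⊕1 = 1
Syndrome s8…s1 = 1110 → error at position 14.
Flip position 14: 001011101001111 → 001011101001101
Read data bits from positions 3,5,6,7,9,10,11,12,13,14,15: 11111001101

11111001101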